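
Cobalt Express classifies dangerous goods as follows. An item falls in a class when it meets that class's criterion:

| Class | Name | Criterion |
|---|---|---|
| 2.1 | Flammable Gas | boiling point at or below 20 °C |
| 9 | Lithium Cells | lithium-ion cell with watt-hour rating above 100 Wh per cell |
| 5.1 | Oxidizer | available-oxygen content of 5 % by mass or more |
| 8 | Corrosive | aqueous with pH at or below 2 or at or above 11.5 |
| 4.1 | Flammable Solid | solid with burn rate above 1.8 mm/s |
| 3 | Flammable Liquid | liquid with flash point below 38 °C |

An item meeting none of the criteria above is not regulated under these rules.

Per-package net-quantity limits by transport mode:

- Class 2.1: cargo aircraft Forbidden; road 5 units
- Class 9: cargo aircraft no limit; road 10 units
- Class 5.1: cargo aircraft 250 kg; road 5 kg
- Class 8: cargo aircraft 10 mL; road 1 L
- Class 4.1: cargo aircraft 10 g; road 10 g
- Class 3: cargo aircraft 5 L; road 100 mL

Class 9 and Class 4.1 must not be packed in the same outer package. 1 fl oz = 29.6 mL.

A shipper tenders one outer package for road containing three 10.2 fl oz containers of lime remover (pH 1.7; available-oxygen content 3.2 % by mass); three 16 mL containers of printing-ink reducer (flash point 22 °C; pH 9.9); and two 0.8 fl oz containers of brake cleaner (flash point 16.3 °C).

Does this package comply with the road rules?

Yes

With pH 1.7 (≤ 2), the lime remover falls in Class 8.
With flash point 22 °C (< 38 °C), the printing-ink reducer falls in Class 3.
The brake cleaner has flash point 16.3 °C, which is < 38 °C, so it is Class 3 (Flammable Liquid).
Class 3 net quantity: (three 16 mL containers = 48 mL) + (two 0.8 fl oz containers = 47.36 mL) = 95.36 mL.
95.36 mL is within the road limit of 100 mL for Class 3.
Class 8 quantity: three 10.2 fl oz containers = 905.76 mL.
That is within the Class 8 road limit of 1 L.
The segregation rule (Class 9 with Class 4.1) does not apply to Class 3 with Class 8.
Every hazard class is within its road limit and no segregation rule is violated.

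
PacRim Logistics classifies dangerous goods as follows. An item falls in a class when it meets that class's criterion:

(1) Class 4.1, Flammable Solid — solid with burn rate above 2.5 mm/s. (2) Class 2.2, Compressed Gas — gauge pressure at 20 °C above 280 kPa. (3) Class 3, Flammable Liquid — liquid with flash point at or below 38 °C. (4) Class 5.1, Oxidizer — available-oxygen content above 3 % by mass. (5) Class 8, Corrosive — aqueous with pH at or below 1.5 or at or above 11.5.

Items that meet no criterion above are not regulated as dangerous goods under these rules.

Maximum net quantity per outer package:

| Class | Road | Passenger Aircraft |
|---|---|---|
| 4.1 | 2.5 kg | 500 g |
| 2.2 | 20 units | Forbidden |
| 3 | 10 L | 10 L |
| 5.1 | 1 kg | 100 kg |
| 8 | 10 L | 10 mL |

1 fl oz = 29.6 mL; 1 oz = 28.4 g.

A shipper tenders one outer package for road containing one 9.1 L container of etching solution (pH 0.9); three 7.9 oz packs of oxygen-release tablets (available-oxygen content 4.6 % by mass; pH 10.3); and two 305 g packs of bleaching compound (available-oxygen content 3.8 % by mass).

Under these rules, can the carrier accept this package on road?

No

With pH 0.9 (≤ 1.5), the etching solution falls in Class 8.
The oxygen-release tablets have available-oxygen content 4.6 % by mass, which is > 3 % by mass, so they are Class 5.1 (Oxidizer).
The bleaching compound has available-oxygen content 3.8 % by mass, which is > 3 % by mass, so it is Class 5.1 (Oxidizer).
Class 5.1 net quantity: (three 7.9 oz packs = 673.08 g) + (two 305 g packs = 610 g) = 1283.08 g.
That exceeds the Class 5.1 road limit of 1 kg.
Class 8 quantity: 9.1 L.
9.1 L ≤ 10 L (road limit, Class 8) — within limit.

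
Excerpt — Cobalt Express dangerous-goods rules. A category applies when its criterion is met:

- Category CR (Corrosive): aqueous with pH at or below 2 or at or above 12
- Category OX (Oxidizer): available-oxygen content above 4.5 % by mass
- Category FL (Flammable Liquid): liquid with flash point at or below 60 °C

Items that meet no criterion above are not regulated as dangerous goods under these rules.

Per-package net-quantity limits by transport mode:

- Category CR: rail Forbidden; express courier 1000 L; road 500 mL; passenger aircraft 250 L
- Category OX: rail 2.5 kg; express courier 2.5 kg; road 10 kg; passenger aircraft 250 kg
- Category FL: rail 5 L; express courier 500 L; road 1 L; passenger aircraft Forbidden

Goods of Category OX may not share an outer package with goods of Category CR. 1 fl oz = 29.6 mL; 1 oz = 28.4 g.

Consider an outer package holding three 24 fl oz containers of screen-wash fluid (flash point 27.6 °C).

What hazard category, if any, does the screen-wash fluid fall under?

Screen-wash fluid: flash point 27.6 °C ≤ 60 °C → Category FL (Flammable Liquid).

Category FL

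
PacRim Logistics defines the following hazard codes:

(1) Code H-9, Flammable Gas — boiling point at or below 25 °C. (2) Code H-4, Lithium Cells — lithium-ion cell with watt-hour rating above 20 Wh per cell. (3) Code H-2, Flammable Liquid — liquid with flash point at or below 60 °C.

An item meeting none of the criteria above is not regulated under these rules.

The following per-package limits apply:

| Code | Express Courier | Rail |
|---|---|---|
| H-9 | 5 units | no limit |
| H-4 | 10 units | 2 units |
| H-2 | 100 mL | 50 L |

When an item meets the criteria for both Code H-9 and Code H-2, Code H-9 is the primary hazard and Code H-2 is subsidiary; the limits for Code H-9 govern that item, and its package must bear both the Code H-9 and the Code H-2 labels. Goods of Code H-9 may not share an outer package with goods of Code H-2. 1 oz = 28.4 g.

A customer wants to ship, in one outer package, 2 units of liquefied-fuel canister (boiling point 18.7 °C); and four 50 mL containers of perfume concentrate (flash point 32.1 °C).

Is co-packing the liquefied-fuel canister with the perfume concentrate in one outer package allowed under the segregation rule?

With boiling point 18.7 °C (≤ 25 °C), the liquefied-fuel canister falls in Code H-9.
Flash point 32.1 °C meets the Code H-2 criterion (Flammable Liquid), so the perfume concentrate is Code H-2.
Code H-9 and Code H-2 may not share an outer package.

No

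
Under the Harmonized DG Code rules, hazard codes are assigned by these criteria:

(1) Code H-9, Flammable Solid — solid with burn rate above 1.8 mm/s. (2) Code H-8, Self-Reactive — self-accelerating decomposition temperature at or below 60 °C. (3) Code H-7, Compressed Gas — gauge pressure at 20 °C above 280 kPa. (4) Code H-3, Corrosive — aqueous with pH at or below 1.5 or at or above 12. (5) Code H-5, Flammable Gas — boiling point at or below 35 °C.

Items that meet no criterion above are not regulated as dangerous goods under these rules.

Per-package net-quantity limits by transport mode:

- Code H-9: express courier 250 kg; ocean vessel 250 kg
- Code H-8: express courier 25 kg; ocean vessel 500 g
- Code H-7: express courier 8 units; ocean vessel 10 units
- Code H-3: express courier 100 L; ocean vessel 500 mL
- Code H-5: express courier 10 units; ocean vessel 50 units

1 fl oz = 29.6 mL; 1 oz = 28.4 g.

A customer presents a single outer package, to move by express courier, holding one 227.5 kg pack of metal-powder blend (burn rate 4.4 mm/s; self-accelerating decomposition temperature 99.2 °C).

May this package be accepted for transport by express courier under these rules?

Yes

With burn rate 4.4 mm/s (> 1.8 mm/s), the metal-powder blend falls in Code H-9.
Code H-9 quantity: 227.5 kg.
227.5 kg is within the express courier limit of 250 kg for Code H-9.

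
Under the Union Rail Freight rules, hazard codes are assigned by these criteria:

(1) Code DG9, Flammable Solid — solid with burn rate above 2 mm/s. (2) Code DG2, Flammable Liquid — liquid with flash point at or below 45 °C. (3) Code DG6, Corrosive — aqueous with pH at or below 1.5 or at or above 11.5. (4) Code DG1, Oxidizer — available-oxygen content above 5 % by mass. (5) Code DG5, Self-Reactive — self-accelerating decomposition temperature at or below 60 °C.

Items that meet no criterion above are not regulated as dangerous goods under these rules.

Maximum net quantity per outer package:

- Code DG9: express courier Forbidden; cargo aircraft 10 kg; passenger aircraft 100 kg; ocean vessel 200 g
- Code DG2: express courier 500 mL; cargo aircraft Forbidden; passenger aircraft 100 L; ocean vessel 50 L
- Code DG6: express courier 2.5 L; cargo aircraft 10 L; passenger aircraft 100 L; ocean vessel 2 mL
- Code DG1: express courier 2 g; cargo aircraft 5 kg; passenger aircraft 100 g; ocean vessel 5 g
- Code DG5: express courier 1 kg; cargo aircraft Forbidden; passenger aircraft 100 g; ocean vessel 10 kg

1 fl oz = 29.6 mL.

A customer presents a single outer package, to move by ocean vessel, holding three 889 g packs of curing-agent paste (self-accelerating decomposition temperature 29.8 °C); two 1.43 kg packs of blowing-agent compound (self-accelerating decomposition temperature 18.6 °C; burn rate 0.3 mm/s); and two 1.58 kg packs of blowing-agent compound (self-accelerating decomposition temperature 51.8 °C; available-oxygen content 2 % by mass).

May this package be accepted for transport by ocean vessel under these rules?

The curing-agent paste has self-accelerating decomposition temperature 29.8 °C, which is ≤ 60 °C, so it is Code DG5 (Self-Reactive).
The blowing-agent compound has self-accelerating decomposition temperature 18.6 °C, which is ≤ 60 °C, so it is Code DG5 (Self-Reactive).
With self-accelerating decomposition temperature 51.8 °C (≤ 60 °C), the blowing-agent compound falls in Code DG5.
Total Code DG5: (three 889 g packs = 2.667 kg) + (two 1.43 kg packs = 2.86 kg) + (two 1.58 kg packs = 3.16 kg) = 8.687 kg.
That is within the Code DG5 ocean vessel limit of 10 kg.

Yes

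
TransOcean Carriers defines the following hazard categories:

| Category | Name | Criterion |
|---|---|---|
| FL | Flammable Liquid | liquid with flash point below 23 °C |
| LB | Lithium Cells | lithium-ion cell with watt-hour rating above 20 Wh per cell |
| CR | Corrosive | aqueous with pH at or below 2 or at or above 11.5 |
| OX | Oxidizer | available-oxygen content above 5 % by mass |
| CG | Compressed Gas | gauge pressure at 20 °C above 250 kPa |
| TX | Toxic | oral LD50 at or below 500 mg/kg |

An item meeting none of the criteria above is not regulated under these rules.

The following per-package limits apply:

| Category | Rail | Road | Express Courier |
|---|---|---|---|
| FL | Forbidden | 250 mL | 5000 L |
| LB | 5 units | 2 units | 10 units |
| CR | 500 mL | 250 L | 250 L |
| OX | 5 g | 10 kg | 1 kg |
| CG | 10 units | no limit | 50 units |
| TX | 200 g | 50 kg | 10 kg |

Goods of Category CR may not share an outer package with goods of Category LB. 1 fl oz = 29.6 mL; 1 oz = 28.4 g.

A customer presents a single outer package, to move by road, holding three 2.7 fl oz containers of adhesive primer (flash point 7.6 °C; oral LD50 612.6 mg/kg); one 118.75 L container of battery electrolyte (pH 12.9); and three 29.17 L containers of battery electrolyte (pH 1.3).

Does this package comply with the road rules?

Yes

With flash point 7.6 °C (< 23 °C), the adhesive primer falls in Category FL.
Battery electrolyte: pH 12.9 ≥ 11.5 → Category CR (Corrosive).
Battery electrolyte: pH 1.3 ≤ 2 → Category CR (Corrosive).
Category CR net quantity: 118.75 L + (three 29.17 L containers = 87.51 L) = 206.26 L.
206.26 L ≤ 250 L (road limit, Category CR) — within limit.
Category FL quantity: three 2.7 fl oz containers = 239.76 mL.
239.76 mL ≤ 250 mL (road limit, Category FL) — within limit.
The segregation rule (Category CR with Category LB) does not apply to Category CR with Category FL.
Every hazard category is within its road limit and no segregation rule is violated.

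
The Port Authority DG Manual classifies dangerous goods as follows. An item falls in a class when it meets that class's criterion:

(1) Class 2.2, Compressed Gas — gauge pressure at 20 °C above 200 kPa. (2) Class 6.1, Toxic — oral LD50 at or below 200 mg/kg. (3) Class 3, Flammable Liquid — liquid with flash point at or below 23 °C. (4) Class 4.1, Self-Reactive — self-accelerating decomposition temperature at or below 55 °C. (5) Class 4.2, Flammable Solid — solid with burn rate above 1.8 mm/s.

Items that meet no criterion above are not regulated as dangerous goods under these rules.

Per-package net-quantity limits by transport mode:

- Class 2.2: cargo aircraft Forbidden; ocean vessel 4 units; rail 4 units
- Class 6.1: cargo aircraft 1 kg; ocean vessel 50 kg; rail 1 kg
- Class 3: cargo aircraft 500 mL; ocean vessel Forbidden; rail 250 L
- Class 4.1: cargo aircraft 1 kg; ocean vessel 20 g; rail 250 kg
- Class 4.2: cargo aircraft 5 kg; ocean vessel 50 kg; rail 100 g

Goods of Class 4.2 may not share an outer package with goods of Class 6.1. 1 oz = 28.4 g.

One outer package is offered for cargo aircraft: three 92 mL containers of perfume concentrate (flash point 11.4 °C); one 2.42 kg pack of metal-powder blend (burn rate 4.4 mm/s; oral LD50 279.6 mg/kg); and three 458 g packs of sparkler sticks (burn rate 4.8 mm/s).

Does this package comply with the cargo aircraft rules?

Yes

Flash point 11.4 °C meets the Class 3 criterion (Flammable Liquid), so the perfume concentrate is Class 3.
With burn rate 4.4 mm/s (> 1.8 mm/s), the metal-powder blend falls in Class 4.2.
Sparkler sticks: burn rate 4.8 mm/s > 1.8 mm/s → Class 4.2 (Flammable Solid).
Class 4.2 net quantity: 2.42 kg + (three 458 g packs = 1.374 kg) = 3.794 kg.
3.794 kg ≤ 5 kg (cargo aircraft limit, Class 4.2) — within limit.
Class 3 quantity: three 92 mL containers = 276 mL.
276 mL is within the cargo aircraft limit of 500 mL for Class 3.
The segregation rule (Class 4.2 with Class 6.1) does not apply to Class 4.2 with Class 3.
Every hazard class is within its cargo aircraft limit and no segregation rule is violated.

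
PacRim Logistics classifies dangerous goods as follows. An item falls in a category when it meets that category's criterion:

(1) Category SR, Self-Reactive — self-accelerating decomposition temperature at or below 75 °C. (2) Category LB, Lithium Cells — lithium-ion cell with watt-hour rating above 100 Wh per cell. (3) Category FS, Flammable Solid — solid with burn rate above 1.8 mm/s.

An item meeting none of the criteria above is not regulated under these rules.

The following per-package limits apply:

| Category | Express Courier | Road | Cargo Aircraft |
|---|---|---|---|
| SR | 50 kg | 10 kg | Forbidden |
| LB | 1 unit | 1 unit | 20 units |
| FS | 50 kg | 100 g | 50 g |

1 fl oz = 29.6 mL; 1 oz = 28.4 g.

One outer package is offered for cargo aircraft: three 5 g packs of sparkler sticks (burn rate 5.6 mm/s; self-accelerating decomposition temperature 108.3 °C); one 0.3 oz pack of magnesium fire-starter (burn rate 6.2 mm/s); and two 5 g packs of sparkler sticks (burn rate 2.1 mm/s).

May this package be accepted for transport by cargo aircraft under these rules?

The sparkler sticks have burn rate 5.6 mm/s, which is > 1.8 mm/s, so they are Category FS (Flammable Solid).
Magnesium fire-starter: burn rate 6.2 mm/s > 1.8 mm/s → Category FS (Flammable Solid).
Burn rate 2.1 mm/s meets the Category FS criterion (Flammable Solid), so the sparkler sticks are Category FS.
Category FS net quantity: (three 5 g packs = 15 g) + (one 0.3 oz pack = 8.52 g) + (two 5 g packs = 10 g) = 33.52 g.
33.52 g is within the cargo aircraft limit of 50 g for Category FS.

Yes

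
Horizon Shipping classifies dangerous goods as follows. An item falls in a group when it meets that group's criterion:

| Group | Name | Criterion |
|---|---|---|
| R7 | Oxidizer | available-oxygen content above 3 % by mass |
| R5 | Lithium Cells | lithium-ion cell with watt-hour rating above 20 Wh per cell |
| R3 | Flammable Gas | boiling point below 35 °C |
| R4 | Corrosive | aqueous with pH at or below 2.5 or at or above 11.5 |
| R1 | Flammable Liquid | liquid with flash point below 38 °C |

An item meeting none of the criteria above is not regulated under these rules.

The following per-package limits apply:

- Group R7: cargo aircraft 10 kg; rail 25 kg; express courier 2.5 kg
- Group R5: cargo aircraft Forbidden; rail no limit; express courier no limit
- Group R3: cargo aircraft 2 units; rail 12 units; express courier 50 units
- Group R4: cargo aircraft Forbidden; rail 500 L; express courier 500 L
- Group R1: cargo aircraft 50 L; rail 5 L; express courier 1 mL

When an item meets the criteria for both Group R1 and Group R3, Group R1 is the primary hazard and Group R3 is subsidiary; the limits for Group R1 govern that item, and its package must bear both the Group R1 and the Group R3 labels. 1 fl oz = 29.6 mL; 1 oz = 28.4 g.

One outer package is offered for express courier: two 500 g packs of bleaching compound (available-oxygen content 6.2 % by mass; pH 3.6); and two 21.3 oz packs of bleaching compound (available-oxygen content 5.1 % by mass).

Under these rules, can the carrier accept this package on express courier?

Yes

Bleaching compound: available-oxygen content 6.2 % by mass > 3 % by mass → Group R7 (Oxidizer).
With available-oxygen content 5.1 % by mass (> 3 % by mass), the bleaching compound falls in Group R7.
Total Group R7: (two 500 g packs = 1 kg) + (two 21.3 oz packs = 1209.84 g) = 2209.84 g.
2209.84 g is within the express courier limit of 2.5 kg for Group R7.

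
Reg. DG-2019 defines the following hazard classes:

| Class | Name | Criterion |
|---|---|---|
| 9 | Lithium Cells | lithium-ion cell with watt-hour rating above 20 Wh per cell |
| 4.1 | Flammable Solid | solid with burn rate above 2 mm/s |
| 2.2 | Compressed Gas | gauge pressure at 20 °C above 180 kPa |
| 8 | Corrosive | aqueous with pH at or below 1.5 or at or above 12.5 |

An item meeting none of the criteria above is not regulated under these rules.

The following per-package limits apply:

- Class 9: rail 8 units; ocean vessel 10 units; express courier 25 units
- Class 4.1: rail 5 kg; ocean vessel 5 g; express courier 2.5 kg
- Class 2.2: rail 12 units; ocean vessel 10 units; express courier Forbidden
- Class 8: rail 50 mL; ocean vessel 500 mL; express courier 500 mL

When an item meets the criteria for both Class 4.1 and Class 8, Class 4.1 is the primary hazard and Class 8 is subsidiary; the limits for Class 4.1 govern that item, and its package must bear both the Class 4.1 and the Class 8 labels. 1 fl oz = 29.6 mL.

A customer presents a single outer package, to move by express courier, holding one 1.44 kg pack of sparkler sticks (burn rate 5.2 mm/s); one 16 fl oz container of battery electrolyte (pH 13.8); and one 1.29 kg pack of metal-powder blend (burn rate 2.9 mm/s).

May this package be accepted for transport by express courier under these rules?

No

The sparkler sticks have burn rate 5.2 mm/s, which is > 2 mm/s, so they are Class 4.1 (Flammable Solid).
With pH 13.8 (≥ 12.5), the battery electrolyte falls in Class 8.
Metal-powder blend: burn rate 2.9 mm/s > 2 mm/s → Class 4.1 (Flammable Solid).
Class 4.1 net quantity: 1.44 kg + 1.29 kg = 2.73 kg.
2.73 kg > 2.5 kg (express courier limit, Class 4.1) — over the limit.
Class 8 quantity: one 16 fl oz container = 473.6 mL.
That is within the Class 8 express courier limit of 500 mL.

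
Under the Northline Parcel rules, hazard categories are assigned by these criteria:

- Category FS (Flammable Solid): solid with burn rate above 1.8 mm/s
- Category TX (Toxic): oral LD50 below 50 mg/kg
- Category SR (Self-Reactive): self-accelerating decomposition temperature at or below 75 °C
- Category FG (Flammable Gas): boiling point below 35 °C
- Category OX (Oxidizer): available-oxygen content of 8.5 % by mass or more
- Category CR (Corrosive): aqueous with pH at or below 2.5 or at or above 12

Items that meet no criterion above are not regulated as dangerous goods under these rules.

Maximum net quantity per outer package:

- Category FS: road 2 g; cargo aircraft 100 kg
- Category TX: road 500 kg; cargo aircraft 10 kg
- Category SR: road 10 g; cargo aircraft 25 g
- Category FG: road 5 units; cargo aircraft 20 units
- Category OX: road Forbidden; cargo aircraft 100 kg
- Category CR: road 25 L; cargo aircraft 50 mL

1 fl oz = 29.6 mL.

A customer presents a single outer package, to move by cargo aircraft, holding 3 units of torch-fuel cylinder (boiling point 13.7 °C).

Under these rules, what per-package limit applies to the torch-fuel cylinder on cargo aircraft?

The torch-fuel cylinder has boiling point 13.7 °C, which is < 35 °C, so it is Category FG (Flammable Gas).
The cargo aircraft limit for Category FG is 20 units.

20 units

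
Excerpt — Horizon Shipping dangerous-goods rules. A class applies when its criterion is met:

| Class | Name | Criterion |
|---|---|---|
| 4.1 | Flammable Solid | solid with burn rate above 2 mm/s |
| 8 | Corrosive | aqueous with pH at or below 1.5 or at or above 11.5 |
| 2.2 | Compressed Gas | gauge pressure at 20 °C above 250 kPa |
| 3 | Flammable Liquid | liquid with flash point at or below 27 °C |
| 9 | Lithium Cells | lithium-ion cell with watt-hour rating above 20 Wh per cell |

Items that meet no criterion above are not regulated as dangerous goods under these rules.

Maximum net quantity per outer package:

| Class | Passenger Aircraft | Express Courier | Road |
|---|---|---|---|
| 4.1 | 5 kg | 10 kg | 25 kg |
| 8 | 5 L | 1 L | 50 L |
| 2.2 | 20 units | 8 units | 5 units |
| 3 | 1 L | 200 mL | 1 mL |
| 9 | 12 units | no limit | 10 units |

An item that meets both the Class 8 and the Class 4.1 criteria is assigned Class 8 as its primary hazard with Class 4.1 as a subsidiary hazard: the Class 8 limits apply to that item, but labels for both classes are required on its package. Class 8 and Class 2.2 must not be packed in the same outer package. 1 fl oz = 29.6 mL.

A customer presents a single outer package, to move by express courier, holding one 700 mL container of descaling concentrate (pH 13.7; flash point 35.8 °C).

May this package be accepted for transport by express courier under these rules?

Yes

Descaling concentrate: pH 13.7 ≥ 11.5 → Class 8 (Corrosive).
Class 8 quantity: 700 mL.
That is within the Class 8 express courier limit of 1 L.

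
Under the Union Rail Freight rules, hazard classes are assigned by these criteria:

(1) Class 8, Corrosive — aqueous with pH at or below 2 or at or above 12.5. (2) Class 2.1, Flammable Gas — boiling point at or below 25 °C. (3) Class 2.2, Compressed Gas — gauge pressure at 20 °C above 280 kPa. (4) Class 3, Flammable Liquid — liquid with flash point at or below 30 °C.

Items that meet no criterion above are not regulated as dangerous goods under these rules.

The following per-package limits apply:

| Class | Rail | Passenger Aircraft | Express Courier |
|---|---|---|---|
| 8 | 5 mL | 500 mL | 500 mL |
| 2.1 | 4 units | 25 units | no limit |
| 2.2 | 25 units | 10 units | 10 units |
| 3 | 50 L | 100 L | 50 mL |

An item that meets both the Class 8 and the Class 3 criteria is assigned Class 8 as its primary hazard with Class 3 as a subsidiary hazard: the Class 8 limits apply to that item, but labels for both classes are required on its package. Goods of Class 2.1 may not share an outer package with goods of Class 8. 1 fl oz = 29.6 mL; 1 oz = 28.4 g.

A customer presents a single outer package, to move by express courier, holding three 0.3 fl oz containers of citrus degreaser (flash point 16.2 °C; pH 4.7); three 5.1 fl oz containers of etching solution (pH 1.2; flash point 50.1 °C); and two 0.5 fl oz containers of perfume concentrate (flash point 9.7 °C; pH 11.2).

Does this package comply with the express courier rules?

With flash point 16.2 °C (≤ 30 °C), the citrus degreaser falls in Class 3.
The etching solution has pH 1.2, which is ≤ 2, so it is Class 8 (Corrosive).
With flash point 9.7 °C (≤ 30 °C), the perfume concentrate falls in Class 3.
Total Class 3: (three 0.3 fl oz containers = 26.64 mL) + (two 0.5 fl oz containers = 29.6 mL) = 56.24 mL.
That exceeds the Class 3 express courier limit of 50 mL.
Class 8 quantity: three 5.1 fl oz containers = 452.88 mL.
452.88 mL is within the express courier limit of 500 mL for Class 8.
The segregation rule (Class 2.1 with Class 8) does not apply to Class 3 with Class 8.

No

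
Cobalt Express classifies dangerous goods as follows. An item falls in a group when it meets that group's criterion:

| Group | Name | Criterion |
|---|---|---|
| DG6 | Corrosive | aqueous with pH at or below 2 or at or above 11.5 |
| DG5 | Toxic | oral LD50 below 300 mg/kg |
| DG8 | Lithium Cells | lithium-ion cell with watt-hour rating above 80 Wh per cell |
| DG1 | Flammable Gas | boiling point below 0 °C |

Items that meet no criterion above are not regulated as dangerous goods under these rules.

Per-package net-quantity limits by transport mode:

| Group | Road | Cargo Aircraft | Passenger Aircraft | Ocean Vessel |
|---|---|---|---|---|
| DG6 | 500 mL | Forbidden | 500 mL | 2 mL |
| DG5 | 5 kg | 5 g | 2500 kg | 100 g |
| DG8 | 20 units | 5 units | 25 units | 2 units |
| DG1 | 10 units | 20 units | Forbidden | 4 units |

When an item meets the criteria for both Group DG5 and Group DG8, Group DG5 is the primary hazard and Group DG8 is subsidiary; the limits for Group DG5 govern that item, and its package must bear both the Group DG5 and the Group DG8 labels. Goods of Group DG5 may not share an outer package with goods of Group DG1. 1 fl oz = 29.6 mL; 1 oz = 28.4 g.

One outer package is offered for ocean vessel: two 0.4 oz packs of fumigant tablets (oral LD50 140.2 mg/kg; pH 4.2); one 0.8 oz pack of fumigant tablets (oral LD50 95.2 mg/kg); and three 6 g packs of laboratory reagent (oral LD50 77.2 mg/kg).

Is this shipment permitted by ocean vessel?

Yes

Fumigant tablets: oral LD50 140.2 mg/kg < 300 mg/kg → Group DG5 (Toxic).
With oral LD50 95.2 mg/kg (< 300 mg/kg), the fumigant tablets fall in Group DG5.
With oral LD50 77.2 mg/kg (< 300 mg/kg), the laboratory reagent falls in Group DG5.
Total Group DG5: (two 0.4 oz packs = 22.72 g) + (one 0.8 oz pack = 22.72 g) + (three 6 g packs = 18 g) = 63.44 g.
That is within the Group DG5 ocean vessel limit of 100 g.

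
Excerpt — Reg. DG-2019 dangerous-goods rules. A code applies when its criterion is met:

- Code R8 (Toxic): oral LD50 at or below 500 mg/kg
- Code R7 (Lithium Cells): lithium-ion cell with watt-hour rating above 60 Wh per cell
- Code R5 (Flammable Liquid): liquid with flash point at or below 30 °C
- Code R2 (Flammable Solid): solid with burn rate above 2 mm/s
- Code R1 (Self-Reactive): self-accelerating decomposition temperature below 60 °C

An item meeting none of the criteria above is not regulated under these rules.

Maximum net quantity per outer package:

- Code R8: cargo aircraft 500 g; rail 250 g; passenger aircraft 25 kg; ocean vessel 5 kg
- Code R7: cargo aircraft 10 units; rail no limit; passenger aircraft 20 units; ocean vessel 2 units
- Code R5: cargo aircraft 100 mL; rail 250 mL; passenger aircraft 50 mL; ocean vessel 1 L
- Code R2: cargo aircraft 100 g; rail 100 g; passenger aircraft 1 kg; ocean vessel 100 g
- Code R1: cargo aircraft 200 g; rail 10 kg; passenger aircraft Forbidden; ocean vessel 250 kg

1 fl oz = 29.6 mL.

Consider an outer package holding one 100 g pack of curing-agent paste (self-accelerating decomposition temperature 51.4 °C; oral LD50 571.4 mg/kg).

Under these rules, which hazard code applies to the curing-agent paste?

Curing-agent paste: self-accelerating decomposition temperature 51.4 °C < 60 °C → Code R1 (Self-Reactive).

Code R1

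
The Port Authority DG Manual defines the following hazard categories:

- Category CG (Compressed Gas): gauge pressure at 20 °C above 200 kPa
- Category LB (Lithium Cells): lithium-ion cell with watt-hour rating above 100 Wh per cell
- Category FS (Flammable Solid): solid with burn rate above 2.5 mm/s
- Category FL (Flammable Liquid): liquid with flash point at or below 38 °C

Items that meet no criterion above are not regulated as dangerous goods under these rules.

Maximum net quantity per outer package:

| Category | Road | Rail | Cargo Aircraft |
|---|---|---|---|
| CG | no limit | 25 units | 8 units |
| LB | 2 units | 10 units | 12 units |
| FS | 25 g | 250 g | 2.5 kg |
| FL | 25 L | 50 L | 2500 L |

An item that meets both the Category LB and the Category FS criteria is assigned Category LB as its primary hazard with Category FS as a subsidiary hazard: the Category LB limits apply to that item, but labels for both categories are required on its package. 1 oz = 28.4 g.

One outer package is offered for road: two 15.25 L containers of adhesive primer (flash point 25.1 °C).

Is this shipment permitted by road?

No

Flash point 25.1 °C meets the Category FL criterion (Flammable Liquid), so the adhesive primer is Category FL.
Category FL quantity: two 15.25 L containers = 30.5 L.
30.5 L exceeds the road limit of 25 L for Category FL.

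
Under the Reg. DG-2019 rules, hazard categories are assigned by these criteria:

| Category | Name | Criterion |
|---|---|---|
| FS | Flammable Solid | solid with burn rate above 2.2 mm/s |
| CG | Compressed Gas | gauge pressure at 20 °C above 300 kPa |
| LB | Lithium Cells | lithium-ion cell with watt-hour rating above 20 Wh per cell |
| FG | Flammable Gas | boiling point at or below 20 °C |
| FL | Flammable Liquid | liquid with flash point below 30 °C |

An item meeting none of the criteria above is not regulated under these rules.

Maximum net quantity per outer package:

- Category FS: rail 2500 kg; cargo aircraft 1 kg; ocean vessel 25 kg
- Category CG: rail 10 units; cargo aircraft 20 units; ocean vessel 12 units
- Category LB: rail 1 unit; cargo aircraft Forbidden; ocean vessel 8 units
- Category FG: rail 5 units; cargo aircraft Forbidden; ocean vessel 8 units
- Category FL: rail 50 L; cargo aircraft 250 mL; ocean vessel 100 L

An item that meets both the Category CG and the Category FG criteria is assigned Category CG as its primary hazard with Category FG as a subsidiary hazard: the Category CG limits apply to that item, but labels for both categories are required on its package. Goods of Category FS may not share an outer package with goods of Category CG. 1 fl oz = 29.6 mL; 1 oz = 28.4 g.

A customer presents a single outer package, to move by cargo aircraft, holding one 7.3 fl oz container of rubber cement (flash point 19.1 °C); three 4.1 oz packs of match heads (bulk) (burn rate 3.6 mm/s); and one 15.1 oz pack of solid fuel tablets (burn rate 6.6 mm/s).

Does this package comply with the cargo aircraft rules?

Yes

With flash point 19.1 °C (< 30 °C), the rubber cement falls in Category FL.
Burn rate 3.6 mm/s meets the Category FS criterion (Flammable Solid), so the match heads (bulk) are Category FS.
With burn rate 6.6 mm/s (> 2.2 mm/s), the solid fuel tablets fall in Category FS.
Total Category FS: (three 4.1 oz packs = 349.32 g) + (one 15.1 oz pack = 428.84 g) = 778.16 g.
That is within the Category FS cargo aircraft limit of 1 kg.
Category FL quantity: one 7.3 fl oz container = 216.08 mL.
216.08 mL ≤ 250 mL (cargo aircraft limit, Category FL) — within limit.
The segregation rule (Category FS with Category CG) does not apply to Category FS with Category FL.
Every hazard category is within its cargo aircraft limit and no segregation rule is violated.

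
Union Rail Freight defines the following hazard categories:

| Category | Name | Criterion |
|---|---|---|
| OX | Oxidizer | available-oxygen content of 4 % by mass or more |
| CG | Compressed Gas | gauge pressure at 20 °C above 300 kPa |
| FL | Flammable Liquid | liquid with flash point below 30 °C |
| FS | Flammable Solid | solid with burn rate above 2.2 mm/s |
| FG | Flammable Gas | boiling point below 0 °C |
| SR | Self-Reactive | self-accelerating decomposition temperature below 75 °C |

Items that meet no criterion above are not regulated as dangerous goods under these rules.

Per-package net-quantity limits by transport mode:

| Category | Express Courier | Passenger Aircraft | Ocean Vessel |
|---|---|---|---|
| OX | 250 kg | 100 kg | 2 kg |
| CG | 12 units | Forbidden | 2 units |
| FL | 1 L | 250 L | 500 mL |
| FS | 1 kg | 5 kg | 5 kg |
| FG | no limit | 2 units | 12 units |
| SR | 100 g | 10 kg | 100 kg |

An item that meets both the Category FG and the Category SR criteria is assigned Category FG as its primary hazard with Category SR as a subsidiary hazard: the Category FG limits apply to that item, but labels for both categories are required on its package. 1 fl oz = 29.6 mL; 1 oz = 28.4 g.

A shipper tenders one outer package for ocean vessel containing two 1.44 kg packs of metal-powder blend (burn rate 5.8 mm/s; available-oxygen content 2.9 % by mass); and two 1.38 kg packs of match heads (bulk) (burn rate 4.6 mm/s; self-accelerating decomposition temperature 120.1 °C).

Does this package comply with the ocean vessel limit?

No

With burn rate 5.8 mm/s (> 2.2 mm/s), the metal-powder blend falls in Category FS.
Burn rate 4.6 mm/s meets the Category FS criterion (Flammable Solid), so the match heads (bulk) are Category FS.
Category FS net quantity: (two 1.44 kg packs = 2.88 kg) + (two 1.38 kg packs = 2.76 kg) = 5.64 kg.
That exceeds the Category FS ocean vessel limit of 5 kg.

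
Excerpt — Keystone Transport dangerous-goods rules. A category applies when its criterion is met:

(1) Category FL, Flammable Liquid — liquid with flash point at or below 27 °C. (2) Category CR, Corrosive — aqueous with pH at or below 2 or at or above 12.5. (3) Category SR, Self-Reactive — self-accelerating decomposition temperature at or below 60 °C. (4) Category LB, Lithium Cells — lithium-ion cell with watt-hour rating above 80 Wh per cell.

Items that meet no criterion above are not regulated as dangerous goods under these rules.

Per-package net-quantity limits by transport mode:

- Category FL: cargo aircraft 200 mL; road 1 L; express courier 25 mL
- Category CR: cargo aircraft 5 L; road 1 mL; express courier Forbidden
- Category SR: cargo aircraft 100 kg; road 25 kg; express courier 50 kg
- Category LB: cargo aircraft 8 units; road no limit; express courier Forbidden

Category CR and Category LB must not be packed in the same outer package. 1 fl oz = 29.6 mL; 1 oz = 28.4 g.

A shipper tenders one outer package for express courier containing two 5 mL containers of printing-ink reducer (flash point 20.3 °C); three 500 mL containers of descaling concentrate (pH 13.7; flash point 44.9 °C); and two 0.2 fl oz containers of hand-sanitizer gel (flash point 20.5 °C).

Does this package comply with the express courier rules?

No

Printing-ink reducer: flash point 20.3 °C ≤ 27 °C → Category FL (Flammable Liquid).
The descaling concentrate has pH 13.7, which is ≥ 12.5, so it is Category CR (Corrosive).
With flash point 20.5 °C (≤ 27 °C), the hand-sanitizer gel falls in Category FL.
Category CR quantity: three 500 mL containers = 1.5 L.
Category CR is Forbidden by express courier.
Total Category FL: (two 5 mL containers = 10 mL) + (two 0.2 fl oz containers = 11.84 mL) = 21.84 mL.
21.84 mL is within the express courier limit of 25 mL for Category FL.
The segregation rule (Category CR with Category LB) does not apply to Category CR with Category FL.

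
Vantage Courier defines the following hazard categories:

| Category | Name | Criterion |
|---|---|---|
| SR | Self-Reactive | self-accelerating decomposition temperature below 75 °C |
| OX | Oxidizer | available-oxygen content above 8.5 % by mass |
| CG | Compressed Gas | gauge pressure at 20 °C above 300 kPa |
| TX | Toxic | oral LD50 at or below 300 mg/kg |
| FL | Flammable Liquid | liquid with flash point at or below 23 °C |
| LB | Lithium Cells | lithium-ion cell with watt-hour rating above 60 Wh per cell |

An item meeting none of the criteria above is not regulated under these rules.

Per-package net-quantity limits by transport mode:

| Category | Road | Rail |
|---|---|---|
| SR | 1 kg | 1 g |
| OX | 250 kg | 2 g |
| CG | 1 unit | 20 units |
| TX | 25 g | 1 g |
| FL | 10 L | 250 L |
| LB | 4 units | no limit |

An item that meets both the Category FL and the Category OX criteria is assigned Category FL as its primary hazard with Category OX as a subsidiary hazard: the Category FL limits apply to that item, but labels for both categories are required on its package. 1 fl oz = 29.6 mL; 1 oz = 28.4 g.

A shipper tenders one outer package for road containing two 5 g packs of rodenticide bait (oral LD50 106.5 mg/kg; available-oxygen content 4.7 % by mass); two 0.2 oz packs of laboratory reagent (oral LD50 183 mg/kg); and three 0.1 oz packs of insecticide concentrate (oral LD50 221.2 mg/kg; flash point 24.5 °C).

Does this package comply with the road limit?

No

Rodenticide bait: oral LD50 106.5 mg/kg ≤ 300 mg/kg → Category TX (Toxic).
With oral LD50 183 mg/kg (≤ 300 mg/kg), the laboratory reagent falls in Category TX.
Insecticide concentrate: oral LD50 221.2 mg/kg ≤ 300 mg/kg → Category TX (Toxic).
Total Category TX: (two 5 g packs = 10 g) + (two 0.2 oz packs = 11.36 g) + (three 0.1 oz packs = 8.52 g) = 29.88 g.
29.88 g > 25 g (road limit, Category TX) — over the limit.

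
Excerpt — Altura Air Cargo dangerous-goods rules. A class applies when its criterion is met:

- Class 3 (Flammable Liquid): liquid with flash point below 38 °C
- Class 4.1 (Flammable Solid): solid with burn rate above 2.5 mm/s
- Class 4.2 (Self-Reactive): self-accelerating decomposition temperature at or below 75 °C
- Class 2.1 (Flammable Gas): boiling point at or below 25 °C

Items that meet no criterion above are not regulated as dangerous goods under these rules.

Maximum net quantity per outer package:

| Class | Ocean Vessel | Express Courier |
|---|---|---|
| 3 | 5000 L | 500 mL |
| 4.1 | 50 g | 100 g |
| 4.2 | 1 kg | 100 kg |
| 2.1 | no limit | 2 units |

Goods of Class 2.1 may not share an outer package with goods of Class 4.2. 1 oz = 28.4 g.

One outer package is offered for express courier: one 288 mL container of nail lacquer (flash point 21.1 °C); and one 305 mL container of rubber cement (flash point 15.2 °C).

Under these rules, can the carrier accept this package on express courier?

No

Nail lacquer: flash point 21.1 °C < 38 °C → Class 3 (Flammable Liquid).
Flash point 15.2 °C meets the Class 3 criterion (Flammable Liquid), so the rubber cement is Class 3.
Class 3 net quantity: 288 mL + 305 mL = 593 mL.
That exceeds the Class 3 express courier limit of 500 mL.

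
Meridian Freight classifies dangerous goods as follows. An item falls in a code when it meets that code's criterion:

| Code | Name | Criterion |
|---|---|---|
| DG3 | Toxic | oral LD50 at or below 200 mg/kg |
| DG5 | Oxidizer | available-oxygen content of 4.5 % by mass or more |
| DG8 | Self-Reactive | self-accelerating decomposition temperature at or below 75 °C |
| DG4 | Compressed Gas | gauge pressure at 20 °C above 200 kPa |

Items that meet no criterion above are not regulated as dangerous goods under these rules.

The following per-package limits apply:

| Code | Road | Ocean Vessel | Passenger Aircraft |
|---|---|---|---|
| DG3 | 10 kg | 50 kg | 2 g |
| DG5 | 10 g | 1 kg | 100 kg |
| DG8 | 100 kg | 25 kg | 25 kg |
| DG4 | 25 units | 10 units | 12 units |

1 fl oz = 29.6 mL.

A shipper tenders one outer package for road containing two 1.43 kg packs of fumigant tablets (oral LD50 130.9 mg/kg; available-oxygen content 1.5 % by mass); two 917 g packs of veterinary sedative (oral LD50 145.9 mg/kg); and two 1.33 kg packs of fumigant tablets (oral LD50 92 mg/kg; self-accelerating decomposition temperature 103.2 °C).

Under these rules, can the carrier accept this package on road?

Yes

The fumigant tablets have oral LD50 130.9 mg/kg, which is ≤ 200 mg/kg, so they are Code DG3 (Toxic).
Oral LD50 145.9 mg/kg meets the Code DG3 criterion (Toxic), so the veterinary sedative is Code DG3.
Fumigant tablets: oral LD50 92 mg/kg ≤ 200 mg/kg → Code DG3 (Toxic).
Total Code DG3: (two 1.43 kg packs = 2.86 kg) + (two 917 g packs = 1.834 kg) + (two 1.33 kg packs = 2.66 kg) = 7.354 kg.
That is within the Code DG3 road limit of 10 kg.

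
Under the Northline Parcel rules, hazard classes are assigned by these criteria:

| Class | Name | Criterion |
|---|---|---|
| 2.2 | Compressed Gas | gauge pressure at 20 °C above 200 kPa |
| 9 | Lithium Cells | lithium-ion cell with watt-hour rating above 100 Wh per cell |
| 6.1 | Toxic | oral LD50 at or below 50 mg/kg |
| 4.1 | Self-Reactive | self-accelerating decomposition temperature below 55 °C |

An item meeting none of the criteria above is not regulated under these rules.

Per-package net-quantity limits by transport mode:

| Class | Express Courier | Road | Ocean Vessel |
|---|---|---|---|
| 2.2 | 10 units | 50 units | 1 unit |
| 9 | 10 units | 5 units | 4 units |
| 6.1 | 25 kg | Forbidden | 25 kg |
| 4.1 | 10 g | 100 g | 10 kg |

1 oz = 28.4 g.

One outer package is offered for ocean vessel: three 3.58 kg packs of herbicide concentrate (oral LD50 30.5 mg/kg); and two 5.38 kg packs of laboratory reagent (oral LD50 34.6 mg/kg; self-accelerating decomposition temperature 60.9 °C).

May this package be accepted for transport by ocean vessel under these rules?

With oral LD50 30.5 mg/kg (≤ 50 mg/kg), the herbicide concentrate falls in Class 6.1.
The laboratory reagent has oral LD50 34.6 mg/kg, which is ≤ 50 mg/kg, so it is Class 6.1 (Toxic).
Class 6.1 net quantity: (three 3.58 kg packs = 10.74 kg) + (two 5.38 kg packs = 10.76 kg) = 21.5 kg.
21.5 kg is within the ocean vessel limit of 25 kg for Class 6.1.

Yes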